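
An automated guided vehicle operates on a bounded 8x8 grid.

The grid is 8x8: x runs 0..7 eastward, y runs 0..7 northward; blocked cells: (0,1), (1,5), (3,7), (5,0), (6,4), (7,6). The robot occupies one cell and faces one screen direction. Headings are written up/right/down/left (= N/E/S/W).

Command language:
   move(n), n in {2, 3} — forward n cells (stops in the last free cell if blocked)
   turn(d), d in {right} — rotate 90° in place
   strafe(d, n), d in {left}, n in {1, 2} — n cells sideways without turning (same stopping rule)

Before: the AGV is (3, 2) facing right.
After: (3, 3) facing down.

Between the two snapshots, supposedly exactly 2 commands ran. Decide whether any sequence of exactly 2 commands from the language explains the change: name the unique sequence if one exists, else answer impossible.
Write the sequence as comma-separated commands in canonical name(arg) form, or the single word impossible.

key: order matters: swapping strafe(left, 1) and turn(right) lands elsewhere
initial: (3, 2) facing right
[1] after strafe(left, 1): (3, 3) facing right
[2] after turn(right): (3, 3) facing down
all 25 alternatives checked — unique.

strafe(left, 1), turn(right)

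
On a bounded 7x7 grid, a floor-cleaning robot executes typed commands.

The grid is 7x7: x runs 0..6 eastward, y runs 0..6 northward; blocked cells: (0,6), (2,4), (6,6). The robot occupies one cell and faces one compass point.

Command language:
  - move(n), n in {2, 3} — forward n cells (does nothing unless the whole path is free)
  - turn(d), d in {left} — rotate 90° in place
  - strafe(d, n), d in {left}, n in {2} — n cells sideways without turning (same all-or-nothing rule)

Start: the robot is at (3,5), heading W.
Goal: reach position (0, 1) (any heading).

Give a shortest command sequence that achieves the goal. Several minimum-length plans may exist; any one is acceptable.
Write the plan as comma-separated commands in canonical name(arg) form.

from: at (3,5), heading W
[1] after move(3): at (0,5), heading W
[2] after strafe(left, 2): at (0,3), heading W
[3] after strafe(left, 2): at (0,1), heading W
minimal: 3 command(s), checked below 3.

move(3), strafe(left, 2), strafe(left, 2)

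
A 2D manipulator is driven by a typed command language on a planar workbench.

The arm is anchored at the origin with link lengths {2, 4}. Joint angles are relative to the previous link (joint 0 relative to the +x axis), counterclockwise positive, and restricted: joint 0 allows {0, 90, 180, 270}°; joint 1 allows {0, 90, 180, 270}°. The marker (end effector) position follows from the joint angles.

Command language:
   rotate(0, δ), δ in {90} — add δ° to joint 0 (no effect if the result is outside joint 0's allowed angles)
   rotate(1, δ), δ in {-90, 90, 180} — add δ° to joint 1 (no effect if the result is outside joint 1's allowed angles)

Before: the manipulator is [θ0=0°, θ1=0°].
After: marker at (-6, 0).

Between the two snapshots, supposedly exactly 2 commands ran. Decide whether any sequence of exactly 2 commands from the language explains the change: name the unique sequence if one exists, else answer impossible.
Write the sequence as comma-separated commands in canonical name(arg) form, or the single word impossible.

from: [θ0=0°, θ1=0°]
t=1 rotate(0, 90) ⇒ [θ0=90°, θ1=0°]
t=2 rotate(0, 90) ⇒ [θ0=180°, θ1=0°]
all 16 alternatives checked — unique.

rotate(0, 90), rotate(0, 90)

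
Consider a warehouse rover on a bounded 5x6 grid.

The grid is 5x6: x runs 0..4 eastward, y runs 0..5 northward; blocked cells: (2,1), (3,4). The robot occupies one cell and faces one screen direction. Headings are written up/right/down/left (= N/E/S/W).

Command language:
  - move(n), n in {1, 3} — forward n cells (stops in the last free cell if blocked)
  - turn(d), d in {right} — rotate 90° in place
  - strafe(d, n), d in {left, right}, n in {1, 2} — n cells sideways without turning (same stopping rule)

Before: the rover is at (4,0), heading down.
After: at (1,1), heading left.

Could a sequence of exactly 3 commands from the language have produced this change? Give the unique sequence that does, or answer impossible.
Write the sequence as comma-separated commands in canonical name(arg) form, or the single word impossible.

turn(right), move(3), strafe(right, 1)

key: position moved to (1,1) AND the heading swung to W — translation plus rotation needed
begin: at (4,0), heading down
step 1 (turn(right)): at (4,0), heading left
step 2 (move(3)): at (1,0), heading left
step 3 (strafe(right, 1)): at (1,1), heading left
no other 3-command option fits: unique.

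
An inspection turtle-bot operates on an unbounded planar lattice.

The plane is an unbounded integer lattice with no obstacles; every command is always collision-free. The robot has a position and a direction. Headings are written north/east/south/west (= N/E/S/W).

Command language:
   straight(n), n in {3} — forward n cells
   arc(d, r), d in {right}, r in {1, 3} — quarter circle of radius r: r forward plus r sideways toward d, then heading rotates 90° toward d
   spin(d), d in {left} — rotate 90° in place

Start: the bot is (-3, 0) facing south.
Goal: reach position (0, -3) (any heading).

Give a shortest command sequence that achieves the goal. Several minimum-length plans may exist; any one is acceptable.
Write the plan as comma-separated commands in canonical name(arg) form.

spin(left), arc(right, 3)

begin: (-3, 0) facing south
t=1 spin(left) ⇒ (-3, 0) facing east
t=2 arc(right, 3) ⇒ (0, -3) facing south
no 1-step plan works, so 2 is optimal.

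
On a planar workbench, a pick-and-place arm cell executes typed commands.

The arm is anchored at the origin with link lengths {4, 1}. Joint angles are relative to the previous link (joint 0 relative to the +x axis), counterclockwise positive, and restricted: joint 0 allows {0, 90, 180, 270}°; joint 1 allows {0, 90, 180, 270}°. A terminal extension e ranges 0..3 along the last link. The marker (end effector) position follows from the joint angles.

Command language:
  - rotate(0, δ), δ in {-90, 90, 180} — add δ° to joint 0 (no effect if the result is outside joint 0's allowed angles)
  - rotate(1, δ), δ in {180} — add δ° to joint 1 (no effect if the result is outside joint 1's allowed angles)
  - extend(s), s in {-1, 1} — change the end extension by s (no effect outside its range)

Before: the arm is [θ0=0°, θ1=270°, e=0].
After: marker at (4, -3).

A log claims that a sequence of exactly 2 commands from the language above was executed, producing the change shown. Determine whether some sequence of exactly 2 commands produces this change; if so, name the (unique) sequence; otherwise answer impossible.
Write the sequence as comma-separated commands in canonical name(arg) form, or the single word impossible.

extend(1), extend(1)

from: [θ0=0°, θ1=270°, e=0]
t=1 extend(1) ⇒ [θ0=0°, θ1=270°, e=1]
t=2 extend(1) ⇒ [θ0=0°, θ1=270°, e=2]
no other 2-command option fits: unique.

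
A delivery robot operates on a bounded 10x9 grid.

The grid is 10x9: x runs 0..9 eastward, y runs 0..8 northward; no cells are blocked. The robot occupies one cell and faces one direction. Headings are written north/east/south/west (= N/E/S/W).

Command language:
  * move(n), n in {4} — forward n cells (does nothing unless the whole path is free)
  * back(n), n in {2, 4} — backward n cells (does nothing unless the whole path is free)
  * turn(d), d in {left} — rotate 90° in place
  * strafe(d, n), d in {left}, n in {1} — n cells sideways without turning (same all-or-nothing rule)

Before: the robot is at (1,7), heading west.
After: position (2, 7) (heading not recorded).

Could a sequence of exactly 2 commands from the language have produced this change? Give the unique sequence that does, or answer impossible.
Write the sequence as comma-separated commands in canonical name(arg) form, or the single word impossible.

key: running strafe(left, 1) before turn(left) would end elsewhere — order is forced
t0: at (1,7), heading west
1. turn(left) → at (1,7), heading south
2. strafe(left, 1) → at (2,7), heading south
all 25 alternatives checked — unique.

turn(left), strafe(left, 1)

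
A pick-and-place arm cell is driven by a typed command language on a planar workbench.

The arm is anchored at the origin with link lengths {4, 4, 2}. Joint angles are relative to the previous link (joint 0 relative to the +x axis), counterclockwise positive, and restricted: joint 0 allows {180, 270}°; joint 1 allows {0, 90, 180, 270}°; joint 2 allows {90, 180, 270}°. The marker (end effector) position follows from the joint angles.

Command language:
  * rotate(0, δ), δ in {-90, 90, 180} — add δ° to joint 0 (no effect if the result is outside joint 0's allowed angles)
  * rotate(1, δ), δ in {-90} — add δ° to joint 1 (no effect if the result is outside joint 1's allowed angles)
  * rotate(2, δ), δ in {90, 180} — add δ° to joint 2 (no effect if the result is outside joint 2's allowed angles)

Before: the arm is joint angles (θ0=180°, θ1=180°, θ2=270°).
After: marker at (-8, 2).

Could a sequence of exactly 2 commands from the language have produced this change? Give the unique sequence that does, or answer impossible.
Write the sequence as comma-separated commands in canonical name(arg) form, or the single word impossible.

start: joint angles (θ0=180°, θ1=180°, θ2=270°)
1. rotate(1, -90) → joint angles (θ0=180°, θ1=90°, θ2=270°)
2. rotate(1, -90) → joint angles (θ0=180°, θ1=0°, θ2=270°)
all 36 alternatives checked — unique.

rotate(1, -90), rotate(1, -90)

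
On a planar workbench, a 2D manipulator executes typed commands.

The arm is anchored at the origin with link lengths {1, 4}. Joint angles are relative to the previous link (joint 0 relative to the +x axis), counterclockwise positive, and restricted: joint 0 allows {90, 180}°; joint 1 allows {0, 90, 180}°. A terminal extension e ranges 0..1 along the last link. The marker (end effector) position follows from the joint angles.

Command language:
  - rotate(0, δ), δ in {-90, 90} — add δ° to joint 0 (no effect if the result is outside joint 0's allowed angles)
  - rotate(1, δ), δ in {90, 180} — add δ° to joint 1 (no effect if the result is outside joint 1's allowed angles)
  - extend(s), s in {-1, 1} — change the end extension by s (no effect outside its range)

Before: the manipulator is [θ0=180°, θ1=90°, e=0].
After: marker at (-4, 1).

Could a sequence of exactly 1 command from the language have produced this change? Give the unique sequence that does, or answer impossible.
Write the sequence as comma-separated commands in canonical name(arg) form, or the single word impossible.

rotate(0, -90)

t0: [θ0=180°, θ1=90°, e=0]
[1] after rotate(0, -90): [θ0=90°, θ1=90°, e=0]
no other 1-command option fits: unique.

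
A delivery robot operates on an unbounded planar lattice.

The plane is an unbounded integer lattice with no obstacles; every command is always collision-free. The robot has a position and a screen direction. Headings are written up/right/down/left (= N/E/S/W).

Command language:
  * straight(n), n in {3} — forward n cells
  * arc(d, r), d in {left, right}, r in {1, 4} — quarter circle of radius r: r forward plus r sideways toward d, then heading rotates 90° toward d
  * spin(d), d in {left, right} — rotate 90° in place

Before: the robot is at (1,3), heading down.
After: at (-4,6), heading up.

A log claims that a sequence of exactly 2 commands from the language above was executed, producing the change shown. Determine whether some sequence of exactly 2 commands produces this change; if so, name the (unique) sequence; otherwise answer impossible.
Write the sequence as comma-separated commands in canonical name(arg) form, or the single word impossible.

key: position moved to (-4,6) AND the heading swung to N — translation plus rotation needed
start: at (1,3), heading down
t=1 arc(right, 1) ⇒ at (0,2), heading left
t=2 arc(right, 4) ⇒ at (-4,6), heading up
no rival 2-sequence matches.

arc(right, 1), arc(right, 4)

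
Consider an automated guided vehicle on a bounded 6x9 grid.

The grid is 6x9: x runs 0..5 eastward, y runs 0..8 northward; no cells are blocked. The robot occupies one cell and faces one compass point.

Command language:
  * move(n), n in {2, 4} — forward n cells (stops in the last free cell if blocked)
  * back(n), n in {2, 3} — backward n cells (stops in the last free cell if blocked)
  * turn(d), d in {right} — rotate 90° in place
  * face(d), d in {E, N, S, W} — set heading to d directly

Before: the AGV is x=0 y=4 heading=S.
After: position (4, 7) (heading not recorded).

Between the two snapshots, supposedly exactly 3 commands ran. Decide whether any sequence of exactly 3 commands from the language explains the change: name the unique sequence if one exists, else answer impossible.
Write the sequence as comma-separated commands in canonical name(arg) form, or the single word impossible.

key: running move(4) before back(3) would end elsewhere — order is forced
start: x=0 y=4 heading=S
[1] after back(3): x=0 y=7 heading=S
[2] after face(E): x=0 y=7 heading=E
[3] after move(4): x=4 y=7 heading=E
no rival 3-sequence matches.

back(3), face(E), move(4)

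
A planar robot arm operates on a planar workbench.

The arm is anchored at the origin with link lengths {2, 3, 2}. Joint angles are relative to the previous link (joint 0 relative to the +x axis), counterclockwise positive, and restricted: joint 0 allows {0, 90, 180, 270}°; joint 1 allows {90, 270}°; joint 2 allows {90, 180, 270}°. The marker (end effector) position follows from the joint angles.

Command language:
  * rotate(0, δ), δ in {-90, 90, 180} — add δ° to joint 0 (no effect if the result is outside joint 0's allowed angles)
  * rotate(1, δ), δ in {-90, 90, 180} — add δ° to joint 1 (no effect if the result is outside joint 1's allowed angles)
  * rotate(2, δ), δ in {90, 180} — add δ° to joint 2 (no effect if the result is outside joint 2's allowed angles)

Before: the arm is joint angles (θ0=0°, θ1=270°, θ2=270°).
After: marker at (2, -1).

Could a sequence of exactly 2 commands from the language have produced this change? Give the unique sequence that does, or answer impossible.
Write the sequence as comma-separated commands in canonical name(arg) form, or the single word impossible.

rotate(2, 180), rotate(2, 90)

key: running rotate(2, 90) before rotate(2, 180) would end elsewhere — order is forced
start: joint angles (θ0=0°, θ1=270°, θ2=270°)
step 1 (rotate(2, 180)): joint angles (θ0=0°, θ1=270°, θ2=90°)
step 2 (rotate(2, 90)): joint angles (θ0=0°, θ1=270°, θ2=180°)
no rival 2-sequence matches.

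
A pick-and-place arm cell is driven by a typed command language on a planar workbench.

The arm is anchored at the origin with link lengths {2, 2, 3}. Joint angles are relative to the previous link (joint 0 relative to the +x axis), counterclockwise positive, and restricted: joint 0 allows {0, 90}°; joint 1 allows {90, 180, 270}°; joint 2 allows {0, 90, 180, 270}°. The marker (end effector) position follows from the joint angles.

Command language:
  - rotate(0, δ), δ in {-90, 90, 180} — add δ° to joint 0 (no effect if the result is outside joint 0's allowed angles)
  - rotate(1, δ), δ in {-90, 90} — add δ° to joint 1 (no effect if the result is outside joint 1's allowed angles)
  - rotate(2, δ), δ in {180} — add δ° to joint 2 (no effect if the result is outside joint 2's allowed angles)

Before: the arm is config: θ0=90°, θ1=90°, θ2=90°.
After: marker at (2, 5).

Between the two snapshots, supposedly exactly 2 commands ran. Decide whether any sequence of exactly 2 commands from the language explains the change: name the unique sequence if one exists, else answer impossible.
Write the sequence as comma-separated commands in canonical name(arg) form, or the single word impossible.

rotate(1, 90), rotate(1, 90)

begin: config: θ0=90°, θ1=90°, θ2=90°
t=1 rotate(1, 90) ⇒ config: θ0=90°, θ1=180°, θ2=90°
t=2 rotate(1, 90) ⇒ config: θ0=90°, θ1=270°, θ2=90°
no other 2-command option fits: unique.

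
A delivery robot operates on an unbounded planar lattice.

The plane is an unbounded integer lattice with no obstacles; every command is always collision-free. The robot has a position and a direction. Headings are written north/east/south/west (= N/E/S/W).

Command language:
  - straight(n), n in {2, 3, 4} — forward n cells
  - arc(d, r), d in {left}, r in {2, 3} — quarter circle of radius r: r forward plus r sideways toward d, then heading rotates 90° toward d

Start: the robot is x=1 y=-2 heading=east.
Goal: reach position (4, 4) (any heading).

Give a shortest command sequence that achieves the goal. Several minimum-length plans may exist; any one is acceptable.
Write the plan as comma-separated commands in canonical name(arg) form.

from: x=1 y=-2 heading=east
1. arc(left, 3) → x=4 y=1 heading=north
2. straight(3) → x=4 y=4 heading=north
no 1-step plan works, so 2 is optimal.

arc(left, 3), straight(3)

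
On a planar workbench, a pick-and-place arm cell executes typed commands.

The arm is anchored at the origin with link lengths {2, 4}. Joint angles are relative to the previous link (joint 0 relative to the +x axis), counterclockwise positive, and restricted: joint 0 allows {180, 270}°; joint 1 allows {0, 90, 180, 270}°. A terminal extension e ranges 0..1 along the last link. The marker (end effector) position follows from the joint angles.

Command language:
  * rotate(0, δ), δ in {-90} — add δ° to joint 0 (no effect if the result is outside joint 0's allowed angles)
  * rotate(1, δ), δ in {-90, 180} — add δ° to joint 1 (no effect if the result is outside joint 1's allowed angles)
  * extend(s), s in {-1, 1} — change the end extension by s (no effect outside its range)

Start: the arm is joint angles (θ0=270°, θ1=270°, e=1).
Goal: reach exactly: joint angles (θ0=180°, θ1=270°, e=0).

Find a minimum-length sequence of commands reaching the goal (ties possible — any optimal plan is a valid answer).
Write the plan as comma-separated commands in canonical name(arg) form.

rotate(0, -90), extend(-1)

t0: joint angles (θ0=270°, θ1=270°, e=1)
t=1 rotate(0, -90) ⇒ joint angles (θ0=180°, θ1=270°, e=1)
t=2 extend(-1) ⇒ joint angles (θ0=180°, θ1=270°, e=0)
nothing shorter than 2 reaches the goal.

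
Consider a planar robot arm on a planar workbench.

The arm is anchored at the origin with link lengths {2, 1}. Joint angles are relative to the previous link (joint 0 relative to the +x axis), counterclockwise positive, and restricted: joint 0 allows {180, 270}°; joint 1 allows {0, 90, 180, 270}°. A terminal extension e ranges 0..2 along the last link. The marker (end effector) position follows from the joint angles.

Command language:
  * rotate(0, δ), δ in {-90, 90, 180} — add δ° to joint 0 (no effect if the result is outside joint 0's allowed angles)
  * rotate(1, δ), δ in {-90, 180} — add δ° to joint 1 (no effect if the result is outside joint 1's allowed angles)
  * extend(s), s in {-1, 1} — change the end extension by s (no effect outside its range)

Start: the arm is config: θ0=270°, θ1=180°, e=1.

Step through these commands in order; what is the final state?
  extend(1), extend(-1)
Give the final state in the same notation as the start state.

initial: config: θ0=270°, θ1=180°, e=1
[1] after extend(1): config: θ0=270°, θ1=180°, e=2
[2] after extend(-1): config: θ0=270°, θ1=180°, e=1

config: θ0=270°, θ1=180°, e=1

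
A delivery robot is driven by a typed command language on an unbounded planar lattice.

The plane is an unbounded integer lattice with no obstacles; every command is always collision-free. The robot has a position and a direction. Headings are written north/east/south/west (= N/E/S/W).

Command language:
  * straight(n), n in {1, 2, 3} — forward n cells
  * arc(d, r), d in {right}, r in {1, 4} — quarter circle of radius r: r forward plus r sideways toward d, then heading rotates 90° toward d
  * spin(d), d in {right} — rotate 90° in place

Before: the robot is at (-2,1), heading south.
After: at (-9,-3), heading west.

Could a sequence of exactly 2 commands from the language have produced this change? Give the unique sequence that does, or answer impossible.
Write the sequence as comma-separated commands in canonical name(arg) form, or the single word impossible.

arc(right, 4), straight(3)

key: running straight(3) before arc(right, 4) would end elsewhere — order is forced
initial: at (-2,1), heading south
[1] after arc(right, 4): at (-6,-3), heading west
[2] after straight(3): at (-9,-3), heading west
no rival 2-sequence matches.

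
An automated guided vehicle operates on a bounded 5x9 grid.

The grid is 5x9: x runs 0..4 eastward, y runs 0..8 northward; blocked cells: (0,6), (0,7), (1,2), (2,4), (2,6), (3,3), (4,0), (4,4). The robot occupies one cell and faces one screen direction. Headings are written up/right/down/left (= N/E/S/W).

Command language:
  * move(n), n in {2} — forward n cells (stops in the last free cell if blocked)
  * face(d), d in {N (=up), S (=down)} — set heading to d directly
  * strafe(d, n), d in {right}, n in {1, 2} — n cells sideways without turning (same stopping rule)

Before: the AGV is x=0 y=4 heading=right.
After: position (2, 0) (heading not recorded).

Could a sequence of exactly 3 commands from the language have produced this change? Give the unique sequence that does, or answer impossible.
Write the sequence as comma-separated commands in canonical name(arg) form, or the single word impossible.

strafe(right, 2), strafe(right, 2), move(2)

key: order matters: swapping strafe(right, 2) and move(2) lands elsewhere
begin: x=0 y=4 heading=right
step 1 (strafe(right, 2)): x=0 y=2 heading=right
step 2 (strafe(right, 2)): x=0 y=0 heading=right
step 3 (move(2)): x=2 y=0 heading=right
uniquely the one of 125 3-step routes that fits.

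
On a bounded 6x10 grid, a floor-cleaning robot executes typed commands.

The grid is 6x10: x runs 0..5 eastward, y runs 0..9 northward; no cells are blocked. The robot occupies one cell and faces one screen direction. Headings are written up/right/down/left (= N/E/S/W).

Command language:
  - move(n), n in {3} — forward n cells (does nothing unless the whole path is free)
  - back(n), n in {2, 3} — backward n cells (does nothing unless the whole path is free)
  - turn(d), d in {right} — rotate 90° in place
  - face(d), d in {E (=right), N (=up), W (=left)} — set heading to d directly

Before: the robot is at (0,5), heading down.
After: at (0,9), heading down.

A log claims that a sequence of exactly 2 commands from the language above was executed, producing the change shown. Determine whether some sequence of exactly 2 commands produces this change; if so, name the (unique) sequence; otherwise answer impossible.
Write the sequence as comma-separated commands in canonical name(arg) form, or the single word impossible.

key: heading stays S — no command in the sequence turns
from: at (0,5), heading down
1. back(2) → at (0,7), heading down
2. back(2) → at (0,9), heading down
no other 2-command option fits: unique.

back(2), back(2)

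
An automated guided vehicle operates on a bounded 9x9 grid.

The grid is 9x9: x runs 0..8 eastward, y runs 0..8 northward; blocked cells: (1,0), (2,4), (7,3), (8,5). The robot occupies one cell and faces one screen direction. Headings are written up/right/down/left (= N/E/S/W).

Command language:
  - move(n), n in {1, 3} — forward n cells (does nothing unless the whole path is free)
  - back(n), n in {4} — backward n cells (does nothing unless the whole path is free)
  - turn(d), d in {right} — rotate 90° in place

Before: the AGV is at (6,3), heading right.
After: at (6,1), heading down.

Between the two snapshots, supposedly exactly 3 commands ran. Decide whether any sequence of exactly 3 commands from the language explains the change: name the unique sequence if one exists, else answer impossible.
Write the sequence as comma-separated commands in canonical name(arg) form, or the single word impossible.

turn(right), move(1), move(1)

key: position moved to (6,1) AND the heading swung to S — translation plus rotation needed
initial: at (6,3), heading right
t=1 turn(right) ⇒ at (6,3), heading down
t=2 move(1) ⇒ at (6,2), heading down
t=3 move(1) ⇒ at (6,1), heading down
uniquely the one of 64 3-step routes that fits.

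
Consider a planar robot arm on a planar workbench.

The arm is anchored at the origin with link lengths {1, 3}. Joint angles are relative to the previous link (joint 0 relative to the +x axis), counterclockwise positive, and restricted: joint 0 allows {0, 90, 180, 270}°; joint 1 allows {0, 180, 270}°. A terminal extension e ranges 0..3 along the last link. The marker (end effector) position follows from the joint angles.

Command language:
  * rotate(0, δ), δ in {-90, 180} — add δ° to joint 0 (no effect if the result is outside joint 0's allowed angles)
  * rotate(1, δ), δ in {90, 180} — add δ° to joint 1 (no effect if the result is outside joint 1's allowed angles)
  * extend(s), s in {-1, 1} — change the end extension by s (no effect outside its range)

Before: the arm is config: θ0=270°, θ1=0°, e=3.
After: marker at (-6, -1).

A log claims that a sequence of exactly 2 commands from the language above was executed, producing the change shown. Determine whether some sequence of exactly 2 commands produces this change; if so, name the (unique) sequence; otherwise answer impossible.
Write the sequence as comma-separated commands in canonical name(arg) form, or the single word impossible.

rotate(1, 180), rotate(1, 90)

key: running rotate(1, 90) before rotate(1, 180) would end elsewhere — order is forced
begin: config: θ0=270°, θ1=0°, e=3
1. rotate(1, 180) → config: θ0=270°, θ1=180°, e=3
2. rotate(1, 90) → config: θ0=270°, θ1=270°, e=3
no rival 2-sequence matches.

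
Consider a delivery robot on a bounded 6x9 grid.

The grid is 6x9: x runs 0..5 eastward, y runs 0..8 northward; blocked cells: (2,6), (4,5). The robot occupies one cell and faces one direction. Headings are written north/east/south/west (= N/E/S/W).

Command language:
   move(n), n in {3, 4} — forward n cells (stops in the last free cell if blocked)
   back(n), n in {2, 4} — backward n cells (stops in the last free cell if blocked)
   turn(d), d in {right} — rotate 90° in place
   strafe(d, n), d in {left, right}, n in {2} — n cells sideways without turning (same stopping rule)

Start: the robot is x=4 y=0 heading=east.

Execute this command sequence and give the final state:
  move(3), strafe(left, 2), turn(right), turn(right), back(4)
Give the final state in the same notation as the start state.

initial: x=4 y=0 heading=east
1. move(3) → x=5 y=0 heading=east
2. strafe(left, 2) → x=5 y=2 heading=east
3. turn(right) → x=5 y=2 heading=south
4. turn(right) → x=5 y=2 heading=west
5. back(4) → x=5 y=2 heading=west

x=5 y=2 heading=west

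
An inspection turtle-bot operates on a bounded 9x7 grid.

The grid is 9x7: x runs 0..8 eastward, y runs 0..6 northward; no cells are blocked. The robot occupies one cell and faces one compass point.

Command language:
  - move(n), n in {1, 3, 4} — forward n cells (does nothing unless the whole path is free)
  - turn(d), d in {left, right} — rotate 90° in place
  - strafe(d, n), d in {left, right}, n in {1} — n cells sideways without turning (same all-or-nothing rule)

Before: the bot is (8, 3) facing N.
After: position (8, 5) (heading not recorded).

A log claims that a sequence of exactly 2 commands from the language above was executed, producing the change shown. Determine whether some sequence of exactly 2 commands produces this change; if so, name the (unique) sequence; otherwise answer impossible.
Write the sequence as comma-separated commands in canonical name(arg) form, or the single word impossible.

move(1), move(1)

begin: (8, 3) facing N
[1] after move(1): (8, 4) facing N
[2] after move(1): (8, 5) facing N
all 49 alternatives checked — unique.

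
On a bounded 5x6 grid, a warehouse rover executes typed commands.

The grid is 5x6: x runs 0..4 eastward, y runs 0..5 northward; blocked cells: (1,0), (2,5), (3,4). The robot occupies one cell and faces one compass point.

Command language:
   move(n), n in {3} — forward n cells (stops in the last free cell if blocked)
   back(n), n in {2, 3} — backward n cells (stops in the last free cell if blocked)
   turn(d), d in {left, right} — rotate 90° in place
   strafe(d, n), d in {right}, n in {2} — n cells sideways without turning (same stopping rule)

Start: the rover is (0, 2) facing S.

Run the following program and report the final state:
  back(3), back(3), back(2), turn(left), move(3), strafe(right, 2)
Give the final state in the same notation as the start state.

begin: (0, 2) facing S
[1] after back(3): (0, 5) facing S
[2] after back(3): (0, 5) facing S
[3] after back(2): (0, 5) facing S
[4] after turn(left): (0, 5) facing E
[5] after move(3): (1, 5) facing E
[6] after strafe(right, 2): (1, 3) facing E

(1, 3) facing E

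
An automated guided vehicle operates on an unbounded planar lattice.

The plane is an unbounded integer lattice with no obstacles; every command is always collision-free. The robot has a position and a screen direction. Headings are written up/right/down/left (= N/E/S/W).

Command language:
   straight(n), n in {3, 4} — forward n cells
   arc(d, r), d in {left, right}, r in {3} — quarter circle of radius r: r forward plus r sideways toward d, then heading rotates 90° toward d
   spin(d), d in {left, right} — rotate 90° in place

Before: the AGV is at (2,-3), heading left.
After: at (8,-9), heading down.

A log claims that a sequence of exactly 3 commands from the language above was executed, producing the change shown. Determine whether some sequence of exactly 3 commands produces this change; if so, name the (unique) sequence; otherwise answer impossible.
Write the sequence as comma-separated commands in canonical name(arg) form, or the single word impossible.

key: running arc(right, 3) before spin(left) would end elsewhere — order is forced
initial: at (2,-3), heading left
1. spin(left) → at (2,-3), heading down
2. arc(left, 3) → at (5,-6), heading right
3. arc(right, 3) → at (8,-9), heading down
uniquely the one of 216 3-step routes that fits.

spin(left), arc(left, 3), arc(right, 3)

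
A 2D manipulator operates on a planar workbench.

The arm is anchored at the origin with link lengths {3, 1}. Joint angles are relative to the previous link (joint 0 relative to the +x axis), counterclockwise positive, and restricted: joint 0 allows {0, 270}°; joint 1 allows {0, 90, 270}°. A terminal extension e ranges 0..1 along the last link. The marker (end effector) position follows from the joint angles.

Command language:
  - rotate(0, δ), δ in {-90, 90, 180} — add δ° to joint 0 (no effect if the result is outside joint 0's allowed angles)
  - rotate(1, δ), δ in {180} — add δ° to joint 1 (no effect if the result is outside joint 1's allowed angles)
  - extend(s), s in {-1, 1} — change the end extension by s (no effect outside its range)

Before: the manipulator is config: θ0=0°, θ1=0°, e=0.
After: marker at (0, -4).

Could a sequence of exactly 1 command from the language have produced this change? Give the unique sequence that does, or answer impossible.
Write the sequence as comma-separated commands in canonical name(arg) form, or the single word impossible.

from: config: θ0=0°, θ1=0°, e=0
t=1 rotate(0, -90) ⇒ config: θ0=270°, θ1=0°, e=0
uniquely the one of 6 1-step routes that fits.

rotate(0, -90)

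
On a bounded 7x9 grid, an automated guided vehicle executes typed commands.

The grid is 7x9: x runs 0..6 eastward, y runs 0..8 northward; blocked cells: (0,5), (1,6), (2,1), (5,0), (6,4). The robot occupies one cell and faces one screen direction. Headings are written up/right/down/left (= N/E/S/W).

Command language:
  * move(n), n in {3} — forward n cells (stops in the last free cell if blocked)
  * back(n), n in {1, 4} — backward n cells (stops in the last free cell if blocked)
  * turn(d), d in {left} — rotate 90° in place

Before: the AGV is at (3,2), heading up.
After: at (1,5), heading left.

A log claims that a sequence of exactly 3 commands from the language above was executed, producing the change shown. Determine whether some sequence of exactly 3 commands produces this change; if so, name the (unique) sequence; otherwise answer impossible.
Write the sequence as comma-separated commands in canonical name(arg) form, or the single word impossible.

key: cell and facing (now W) both changed — the 3 commands mix motion and turning
start: at (3,2), heading up
t=1 move(3) ⇒ at (3,5), heading up
t=2 turn(left) ⇒ at (3,5), heading left
t=3 move(3) ⇒ at (1,5), heading left
no rival 3-sequence matches.

move(3), turn(left), move(3)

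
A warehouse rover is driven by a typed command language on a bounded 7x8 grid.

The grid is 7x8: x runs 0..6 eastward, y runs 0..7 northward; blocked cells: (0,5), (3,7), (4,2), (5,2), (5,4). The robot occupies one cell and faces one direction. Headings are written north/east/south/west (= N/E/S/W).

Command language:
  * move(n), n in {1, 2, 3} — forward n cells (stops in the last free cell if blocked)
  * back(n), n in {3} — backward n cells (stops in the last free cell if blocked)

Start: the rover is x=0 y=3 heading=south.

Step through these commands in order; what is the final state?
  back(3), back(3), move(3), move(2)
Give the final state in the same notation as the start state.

from: x=0 y=3 heading=south
[1] after back(3): x=0 y=4 heading=south
[2] after back(3): x=0 y=4 heading=south
[3] after move(3): x=0 y=1 heading=south
[4] after move(2): x=0 y=0 heading=south

x=0 y=0 heading=south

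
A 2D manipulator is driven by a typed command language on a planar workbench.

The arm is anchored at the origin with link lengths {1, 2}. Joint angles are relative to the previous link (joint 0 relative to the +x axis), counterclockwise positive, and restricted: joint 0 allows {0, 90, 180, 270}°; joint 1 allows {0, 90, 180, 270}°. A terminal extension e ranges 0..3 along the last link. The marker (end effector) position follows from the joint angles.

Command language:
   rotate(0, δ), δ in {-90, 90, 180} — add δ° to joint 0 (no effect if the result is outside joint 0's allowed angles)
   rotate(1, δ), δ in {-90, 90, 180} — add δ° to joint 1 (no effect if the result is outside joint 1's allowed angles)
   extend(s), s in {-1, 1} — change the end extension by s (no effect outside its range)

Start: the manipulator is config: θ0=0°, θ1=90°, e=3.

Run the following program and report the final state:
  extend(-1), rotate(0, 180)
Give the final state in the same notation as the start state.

config: θ0=180°, θ1=90°, e=2

start: config: θ0=0°, θ1=90°, e=3
[1] after extend(-1): config: θ0=0°, θ1=90°, e=2
[2] after rotate(0, 180): config: θ0=180°, θ1=90°, e=2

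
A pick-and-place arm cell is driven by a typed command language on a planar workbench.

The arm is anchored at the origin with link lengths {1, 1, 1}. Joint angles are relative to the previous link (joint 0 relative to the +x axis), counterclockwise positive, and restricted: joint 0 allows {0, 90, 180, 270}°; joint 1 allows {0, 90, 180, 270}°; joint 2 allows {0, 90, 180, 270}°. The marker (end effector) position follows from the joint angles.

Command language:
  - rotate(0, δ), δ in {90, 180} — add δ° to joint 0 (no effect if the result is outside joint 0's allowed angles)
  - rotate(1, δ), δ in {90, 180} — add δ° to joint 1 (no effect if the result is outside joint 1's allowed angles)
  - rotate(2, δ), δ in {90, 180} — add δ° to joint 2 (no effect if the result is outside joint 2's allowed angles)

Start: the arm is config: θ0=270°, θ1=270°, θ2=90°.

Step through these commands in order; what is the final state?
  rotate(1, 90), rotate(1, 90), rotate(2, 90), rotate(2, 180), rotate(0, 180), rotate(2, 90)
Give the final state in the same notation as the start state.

t0: config: θ0=270°, θ1=270°, θ2=90°
1. rotate(1, 90) → config: θ0=270°, θ1=0°, θ2=90°
2. rotate(1, 90) → config: θ0=270°, θ1=90°, θ2=90°
3. rotate(2, 90) → config: θ0=270°, θ1=90°, θ2=180°
4. rotate(2, 180) → config: θ0=270°, θ1=90°, θ2=0°
5. rotate(0, 180) → config: θ0=90°, θ1=90°, θ2=0°
6. rotate(2, 90) → config: θ0=90°, θ1=90°, θ2=90°

config: θ0=90°, θ1=90°, θ2=90°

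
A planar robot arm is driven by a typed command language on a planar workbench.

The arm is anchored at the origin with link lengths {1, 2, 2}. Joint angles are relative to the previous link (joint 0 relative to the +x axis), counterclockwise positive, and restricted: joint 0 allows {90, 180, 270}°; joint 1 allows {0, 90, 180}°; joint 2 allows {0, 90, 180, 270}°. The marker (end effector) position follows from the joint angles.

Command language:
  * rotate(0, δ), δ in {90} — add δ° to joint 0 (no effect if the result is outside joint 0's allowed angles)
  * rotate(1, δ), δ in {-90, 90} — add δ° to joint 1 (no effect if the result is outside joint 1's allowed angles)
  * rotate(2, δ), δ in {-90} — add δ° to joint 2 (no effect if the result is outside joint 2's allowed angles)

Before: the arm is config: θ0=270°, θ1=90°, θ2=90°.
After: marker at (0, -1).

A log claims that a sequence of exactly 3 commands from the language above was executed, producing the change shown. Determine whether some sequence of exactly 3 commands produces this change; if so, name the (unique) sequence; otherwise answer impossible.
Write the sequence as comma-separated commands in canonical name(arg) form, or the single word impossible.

initial: config: θ0=270°, θ1=90°, θ2=90°
1. rotate(2, -90) → config: θ0=270°, θ1=90°, θ2=0°
2. rotate(2, -90) → config: θ0=270°, θ1=90°, θ2=270°
3. rotate(2, -90) → config: θ0=270°, θ1=90°, θ2=180°
uniquely the one of 64 3-step routes that fits.

rotate(2, -90), rotate(2, -90), rotate(2, -90)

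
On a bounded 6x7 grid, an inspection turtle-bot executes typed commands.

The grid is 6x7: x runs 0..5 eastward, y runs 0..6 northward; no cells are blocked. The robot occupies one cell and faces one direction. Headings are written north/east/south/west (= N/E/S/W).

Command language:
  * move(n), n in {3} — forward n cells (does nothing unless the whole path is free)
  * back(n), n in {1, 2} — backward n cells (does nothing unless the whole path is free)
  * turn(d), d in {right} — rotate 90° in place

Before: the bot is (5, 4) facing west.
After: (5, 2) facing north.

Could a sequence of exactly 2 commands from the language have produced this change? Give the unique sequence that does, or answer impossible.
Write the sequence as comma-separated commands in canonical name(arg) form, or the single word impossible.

key: order matters: swapping turn(right) and back(2) lands elsewhere
from: (5, 4) facing west
step 1 (turn(right)): (5, 4) facing north
step 2 (back(2)): (5, 2) facing north
no other 2-command option fits: unique.

turn(right), back(2)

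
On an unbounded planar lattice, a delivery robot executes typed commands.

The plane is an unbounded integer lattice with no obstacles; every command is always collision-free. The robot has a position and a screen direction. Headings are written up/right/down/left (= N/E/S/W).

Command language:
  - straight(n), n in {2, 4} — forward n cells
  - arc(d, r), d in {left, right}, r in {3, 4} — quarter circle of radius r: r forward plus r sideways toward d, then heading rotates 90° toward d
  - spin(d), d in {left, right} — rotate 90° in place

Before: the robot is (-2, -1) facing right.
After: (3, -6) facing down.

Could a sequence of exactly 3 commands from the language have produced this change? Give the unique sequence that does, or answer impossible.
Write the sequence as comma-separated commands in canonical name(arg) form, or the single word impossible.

straight(2), arc(right, 3), straight(2)

key: position moved to (3,-6) AND the heading swung to S — translation plus rotation needed
from: (-2, -1) facing right
step 1 (straight(2)): (0, -1) facing right
step 2 (arc(right, 3)): (3, -4) facing down
step 3 (straight(2)): (3, -6) facing down
uniquely the one of 512 3-step routes that fits.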